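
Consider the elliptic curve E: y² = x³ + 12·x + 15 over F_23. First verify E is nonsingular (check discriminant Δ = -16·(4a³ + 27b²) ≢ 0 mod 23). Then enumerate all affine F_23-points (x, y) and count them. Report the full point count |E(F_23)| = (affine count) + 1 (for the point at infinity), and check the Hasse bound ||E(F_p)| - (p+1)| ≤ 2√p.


Affine points = {(2, 1), (2, 22), (3, 3), (3, 20), (4, 9), (4, 14), (5, 4), (5, 19), (6, 2), (6, 21), (8, 5), (8, 18), (9, 1), (9, 22), (10, 10), (10, 13), (11, 11), (11, 12), (12, 1), (12, 22), (14, 11), (14, 12), (16, 5), (16, 18), (17, 7), (17, 16), (19, 8), (19, 15), (21, 11), (21, 12), (22, 5), (22, 18)}; affine count = 32; |E(F_23)| = 33.

Discriminant check: Δ ∝ 4a³ + 27b² = 4·12³ + 27·15² = 4·1728 + 27·225 ≡ 15 (mod 23). Nonzero ⇒ E is nonsingular.
For each x ∈ F_23, compute rhs = x³ + 12·x + 15 mod 23, then count y ∈ F_23 with y² ≡ rhs.
  x = 0: rhs = 15, matching y values: none (0 points).
  x = 1: rhs = 5, matching y values: none (0 points).
  x = 2: rhs = 1, matching y values: 1, 22 (2 points).
  x = 3: rhs = 9, matching y values: 3, 20 (2 points).
  x = 4: rhs = 12, matching y values: 9, 14 (2 points).
  x = 5: rhs = 16, matching y values: 4, 19 (2 points).
  x = 6: rhs = 4, matching y values: 2, 21 (2 points).
  x = 7: rhs = 5, matching y values: none (0 points).
  x = 8: rhs = 2, matching y values: 5, 18 (2 points).
  x = 9: rhs = 1, matching y values: 1, 22 (2 points).
  x = 10: rhs = 8, matching y values: 10, 13 (2 points).
  x = 11: rhs = 6, matching y values: 11, 12 (2 points).
  x = 12: rhs = 1, matching y values: 1, 22 (2 points).
  x = 13: rhs = 22, matching y values: none (0 points).
  x = 14: rhs = 6, matching y values: 11, 12 (2 points).
  x = 15: rhs = 5, matching y values: none (0 points).
  x = 16: rhs = 2, matching y values: 5, 18 (2 points).
  x = 17: rhs = 3, matching y values: 7, 16 (2 points).
  x = 18: rhs = 14, matching y values: none (0 points).
  x = 19: rhs = 18, matching y values: 8, 15 (2 points).
  x = 20: rhs = 21, matching y values: none (0 points).
  x = 21: rhs = 6, matching y values: 11, 12 (2 points).
  x = 22: rhs = 2, matching y values: 5, 18 (2 points).
Total affine count: 32.
Full point count |E(F_23)| = 32 + 1 = 33.
Hasse bound: |33 − (23+1)| = |9| = 9 ≤ 2√23 ≈ 9.5917 ✓.


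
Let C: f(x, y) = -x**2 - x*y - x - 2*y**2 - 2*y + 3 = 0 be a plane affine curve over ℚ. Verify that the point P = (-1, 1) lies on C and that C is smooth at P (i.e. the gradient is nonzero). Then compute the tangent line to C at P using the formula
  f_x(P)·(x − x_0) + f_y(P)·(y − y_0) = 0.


Tangent line at P: 5 - 5*y = 0.

Step 1: f(-1, 1) = 0, so P lies on C.
Step 2: partial derivatives
  f_x(x, y) = -2*x - y - 1, f_y(x, y) = -x - 4*y - 2.
  f_x(P) = 0, f_y(P) = -5 (gradient nonzero, so P is smooth).
Step 3: tangent line at P: 0·(x − -1) + -5·(y − 1) = 0.
Expanding: 5 - 5*y = 0.


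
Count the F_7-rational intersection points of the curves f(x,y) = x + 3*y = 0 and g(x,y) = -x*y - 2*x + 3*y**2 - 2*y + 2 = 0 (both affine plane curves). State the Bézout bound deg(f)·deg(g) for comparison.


Common zeros: ∅; count = 0; Bézout bound = 2.

deg(f) = 1, deg(g) = 2, so Bézout bound = 2.
Scan x ∈ F_7. For each x, list the y ∈ F_7 with f(x, y) ≡ 0 and those with g(x, y) ≡ 0 (mod 7); the common zeros in that column are the intersection.
  x = 0: f ≡ 0 at y ∈ {0}; g ≡ 0 at y ∈ {4, 6}; common: ∅.
  x = 1: f ≡ 0 at y ∈ {2}; g ≡ 0 at y ∈ {0, 1}; common: ∅.
  x = 2: f ≡ 0 at y ∈ {4}; g ≡ 0 at y ∈ ∅; common: ∅.
  x = 3: f ≡ 0 at y ∈ {6}; g ≡ 0 at y ∈ ∅; common: ∅.
  x = 4: f ≡ 0 at y ∈ {1}; g ≡ 0 at y ∈ ∅; common: ∅.
  x = 5: f ≡ 0 at y ∈ {3}; g ≡ 0 at y ∈ ∅; common: ∅.
  x = 6: f ≡ 0 at y ∈ {5}; g ≡ 0 at y ∈ {2, 3}; common: ∅.
Collecting: common zeros = ∅, so the count is 0.
Comparison with the Bézout bound: 0 ≤ 2 = deg(f)·deg(g), as expected for curves with no common component (the affine F_7-count falls short of the bound because intersections may lie at infinity, over extension fields, or carry multiplicity).


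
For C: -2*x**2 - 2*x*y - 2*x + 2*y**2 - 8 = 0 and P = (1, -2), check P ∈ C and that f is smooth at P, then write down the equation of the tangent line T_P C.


Tangent line at P: -2*x - 10*y - 18 = 0.

Step 1: f(1, -2) = 0, so P lies on C.
Step 2: partial derivatives
  f_x(x, y) = -4*x - 2*y - 2, f_y(x, y) = -2*x + 4*y.
  f_x(P) = -2, f_y(P) = -10 (gradient nonzero, so P is smooth).
Step 3: tangent line at P: -2·(x − 1) + -10·(y − -2) = 0.
Expanding: -2*x - 10*y - 18 = 0.


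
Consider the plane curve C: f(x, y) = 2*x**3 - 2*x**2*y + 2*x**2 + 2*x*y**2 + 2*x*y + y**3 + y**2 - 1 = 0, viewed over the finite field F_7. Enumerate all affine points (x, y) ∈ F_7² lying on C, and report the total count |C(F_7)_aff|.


Affine F_7-points: {(0, 3), (1, 1), (1, 5)}; count = 3.

For each of the 49 pairs (x, y) ∈ F_7², evaluate f(x, y) mod 7. Record the zeros.
  x = 0: [0↦6, 1↦1, 2↦4, 3↦0, 4↦2, 5↦2, 6↦6]  zeros at y ∈ {3}
  x = 1: [0↦3, 1↦0, 2↦2, 3↦1, 4↦3, 5↦0, 6↦5]  zeros at y ∈ {1, 5}
  x = 2: [0↦2, 1↦4, 2↦1, 3↦6, 4↦4, 5↦1, 6↦3]  zeros at y ∈ ∅
  x = 3: [0↦1, 1↦4, 2↦6, 3↦6, 4↦3, 5↦3, 6↦5]  zeros at y ∈ ∅
  x = 4: [0↦5, 1↦5, 2↦1, 3↦6, 4↦5, 5↦4, 6↦2]  zeros at y ∈ ∅
  x = 5: [0↦5, 1↦5, 2↦5, 3↦4, 4↦1, 5↦2, 6↦6]  zeros at y ∈ ∅
  x = 6: [0↦6, 1↦2, 2↦2, 3↦5, 4↦3, 5↦2, 6↦1]  zeros at y ∈ ∅
Collecting zeros: affine points = {(0, 3), (1, 1), (1, 5)}.
Total count |C(F_7)_aff| = 3.


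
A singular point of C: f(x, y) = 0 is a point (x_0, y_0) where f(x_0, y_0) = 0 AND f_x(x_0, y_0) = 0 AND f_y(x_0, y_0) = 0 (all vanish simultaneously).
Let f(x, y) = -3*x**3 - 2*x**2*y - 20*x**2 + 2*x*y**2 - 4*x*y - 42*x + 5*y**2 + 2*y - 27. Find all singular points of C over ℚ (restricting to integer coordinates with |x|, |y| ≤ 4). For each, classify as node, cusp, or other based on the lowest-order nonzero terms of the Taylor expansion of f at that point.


Singular points: {(-2, -1)}; classification: cusp.

Compute partial derivatives:
  f_x = -9*x**2 - 4*x*y - 40*x + 2*y**2 - 4*y - 42.
  f_y = -2*x**2 + 4*x*y - 4*x + 10*y + 2.
Scan x_0 ∈ {−4, ..., 4}. For each x_0, f_y(x_0, y) is a polynomial in y; find its integer roots y ∈ {−4, ..., 4}, then test f_x and f at those candidates.
  x = -4: f_y(-4, y) = -6*y - 14; no integer root y with |y| ≤ 4.
  x = -3: f_y(-3, y) = -2*y - 4; vanishes at y ∈ {-2}. (-3, -2): f_x = -11 ≠ 0.
  x = -2: f_y(-2, y) = 2*y + 2; vanishes at y ∈ {-1}. (-2, -1): f_x = 0, f = 0 — SINGULAR.
  x = -1: f_y(-1, y) = 6*y + 4; no integer root y with |y| ≤ 4.
  x = 0: f_y(0, y) = 10*y + 2; no integer root y with |y| ≤ 4.
  x = 1: f_y(1, y) = 14*y - 4; no integer root y with |y| ≤ 4.
  x = 2: f_y(2, y) = 18*y - 14; no integer root y with |y| ≤ 4.
  x = 3: f_y(3, y) = 22*y - 28; no integer root y with |y| ≤ 4.
  x = 4: f_y(4, y) = 26*y - 46; no integer root y with |y| ≤ 4.
Only singular point on the grid: (-2, -1).
Classify: substitute x = -2 + u, y = -1 + v and expand: f = -3*u**3 - 2*u**2*v + 2*u*v**2 + v**2.
No constant or linear terms (consistent with a singular point). Quadratic part: v**2. Cubic part: -3*u**3 - 2*u**2*v + 2*u*v**2.
The quadratic part v**2 is a perfect square, so there is a single (double) tangent line v = 0, i.e. y = -1. Restricting the cubic part to that line (v = 0) leaves -3*u**3 ≠ 0, so f is not divisible by v and the branch is v² ≈ 3*u**3 to lowest order — this is a cusp.
Classification: cusp.


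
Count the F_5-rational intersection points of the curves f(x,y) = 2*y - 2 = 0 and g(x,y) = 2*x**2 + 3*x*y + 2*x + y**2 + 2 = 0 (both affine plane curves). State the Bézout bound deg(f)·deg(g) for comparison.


Common zeros: {(1, 1), (4, 1)}; count = 2; Bézout bound = 2.

deg(f) = 1, deg(g) = 2, so Bézout bound = 2.
Scan x ∈ F_5. For each x, list the y ∈ F_5 with f(x, y) ≡ 0 and those with g(x, y) ≡ 0 (mod 5); the common zeros in that column are the intersection.
  x = 0: f ≡ 0 at y ∈ {1}; g ≡ 0 at y ∈ ∅; common: ∅.
  x = 1: f ≡ 0 at y ∈ {1}; g ≡ 0 at y ∈ {1}; common: {1}.
  x = 2: f ≡ 0 at y ∈ {1}; g ≡ 0 at y ∈ {2}; common: ∅.
  x = 3: f ≡ 0 at y ∈ {1}; g ≡ 0 at y ∈ ∅; common: ∅.
  x = 4: f ≡ 0 at y ∈ {1}; g ≡ 0 at y ∈ {1, 2}; common: {1}.
Collecting: common zeros = {(1, 1), (4, 1)}, so the count is 2.
Comparison with the Bézout bound: 2 ≤ 2 = deg(f)·deg(g), as expected for curves with no common component (the bound is attained).


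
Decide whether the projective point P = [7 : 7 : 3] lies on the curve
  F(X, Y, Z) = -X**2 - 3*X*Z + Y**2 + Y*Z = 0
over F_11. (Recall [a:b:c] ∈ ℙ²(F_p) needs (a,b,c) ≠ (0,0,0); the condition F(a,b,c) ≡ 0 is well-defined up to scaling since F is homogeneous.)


F(7,7,3) ≡ 2 (mod 11); P is NOT on the curve.

Evaluate F(7, 7, 3) term-by-term (mod 11).
  -X**2 ↦ -1·49·1·1 = -49
  -3*X*Z ↦ -3·7·1·3 = -63
  Y**2 ↦ 1·1·49·1 = 49
  Y*Z ↦ 1·1·7·3 = 21
Sum: F(7, 7, 3) = (-49) + (-63) + (49) + (21) = -42.
Reducing mod 11: -42 ≡ 2 (mod 11).
Since F(a, b, c) ≡ 2 ≠ 0 (mod 11), P does NOT lie on the curve.


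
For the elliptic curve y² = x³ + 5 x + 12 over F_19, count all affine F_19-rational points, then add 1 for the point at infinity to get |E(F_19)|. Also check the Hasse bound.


Affine points = {(2, 7), (2, 12), (3, 4), (3, 15), (4, 1), (4, 18), (6, 7), (6, 12), (9, 8), (9, 11), (10, 6), (10, 13), (11, 7), (11, 12), (15, 2), (15, 17), (18, 5), (18, 14)}; affine count = 18; |E(F_19)| = 19.

Discriminant check: Δ ∝ 4a³ + 27b² = 4·5³ + 27·12² = 4·125 + 27·144 ≡ 18 (mod 19). Nonzero ⇒ E is nonsingular.
For each x ∈ F_19, compute rhs = x³ + 5·x + 12 mod 19, then count y ∈ F_19 with y² ≡ rhs.
  x = 0: rhs = 12, matching y values: none (0 points).
  x = 1: rhs = 18, matching y values: none (0 points).
  x = 2: rhs = 11, matching y values: 7, 12 (2 points).
  x = 3: rhs = 16, matching y values: 4, 15 (2 points).
  x = 4: rhs = 1, matching y values: 1, 18 (2 points).
  x = 5: rhs = 10, matching y values: none (0 points).
  x = 6: rhs = 11, matching y values: 7, 12 (2 points).
  x = 7: rhs = 10, matching y values: none (0 points).
  x = 8: rhs = 13, matching y values: none (0 points).
  x = 9: rhs = 7, matching y values: 8, 11 (2 points).
  x = 10: rhs = 17, matching y values: 6, 13 (2 points).
  x = 11: rhs = 11, matching y values: 7, 12 (2 points).
  x = 12: rhs = 14, matching y values: none (0 points).
  x = 13: rhs = 13, matching y values: none (0 points).
  x = 14: rhs = 14, matching y values: none (0 points).
  x = 15: rhs = 4, matching y values: 2, 17 (2 points).
  x = 16: rhs = 8, matching y values: none (0 points).
  x = 17: rhs = 13, matching y values: none (0 points).
  x = 18: rhs = 6, matching y values: 5, 14 (2 points).
Total affine count: 18.
Full point count |E(F_19)| = 18 + 1 = 19.
Hasse bound: |19 − (19+1)| = |-1| = 1 ≤ 2√19 ≈ 8.7178 ✓.


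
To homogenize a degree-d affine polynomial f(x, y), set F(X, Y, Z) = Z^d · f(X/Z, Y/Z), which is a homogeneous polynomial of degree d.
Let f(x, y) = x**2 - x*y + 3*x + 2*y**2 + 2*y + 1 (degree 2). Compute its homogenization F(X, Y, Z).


F(X, Y, Z) = X**2 - X*Y + 3*X*Z + 2*Y**2 + 2*Y*Z + Z**2

deg(f) = 2.
Substitute x = X/Z, y = Y/Z into f, then multiply by Z^2.
  monomial 1·x^2·y^0 ↦ 1·X^2·Y^0·Z^0.
  monomial -1·x^1·y^1 ↦ -1·X^1·Y^1·Z^0.
  monomial 3·x^1·y^0 ↦ 3·X^1·Y^0·Z^1.
  monomial 2·x^0·y^2 ↦ 2·X^0·Y^2·Z^0.
  monomial 2·x^0·y^1 ↦ 2·X^0·Y^1·Z^1.
  monomial 1·x^0·y^0 ↦ 1·X^0·Y^0·Z^2.
Collecting: F(X, Y, Z) = X**2 - X*Y + 3*X*Z + 2*Y**2 + 2*Y*Z + Z**2.


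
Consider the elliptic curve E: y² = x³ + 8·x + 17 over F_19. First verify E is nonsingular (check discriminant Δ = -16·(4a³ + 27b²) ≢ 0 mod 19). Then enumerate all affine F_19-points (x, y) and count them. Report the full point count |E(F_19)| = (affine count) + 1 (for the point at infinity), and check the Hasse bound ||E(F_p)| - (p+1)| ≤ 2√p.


Affine points = {(0, 6), (0, 13), (1, 8), (1, 11), (3, 7), (3, 12), (5, 7), (5, 12), (7, 6), (7, 13), (8, 2), (8, 17), (9, 1), (9, 18), (11, 7), (11, 12), (12, 6), (12, 13), (13, 0), (14, 2), (14, 17), (15, 4), (15, 15), (16, 2), (16, 17)}; affine count = 25; |E(F_19)| = 26.

Discriminant check: Δ ∝ 4a³ + 27b² = 4·8³ + 27·17² = 4·512 + 27·289 ≡ 9 (mod 19). Nonzero ⇒ E is nonsingular.
For each x ∈ F_19, compute rhs = x³ + 8·x + 17 mod 19, then count y ∈ F_19 with y² ≡ rhs.
  x = 0: rhs = 17, matching y values: 6, 13 (2 points).
  x = 1: rhs = 7, matching y values: 8, 11 (2 points).
  x = 2: rhs = 3, matching y values: none (0 points).
  x = 3: rhs = 11, matching y values: 7, 12 (2 points).
  x = 4: rhs = 18, matching y values: none (0 points).
  x = 5: rhs = 11, matching y values: 7, 12 (2 points).
  x = 6: rhs = 15, matching y values: none (0 points).
  x = 7: rhs = 17, matching y values: 6, 13 (2 points).
  x = 8: rhs = 4, matching y values: 2, 17 (2 points).
  x = 9: rhs = 1, matching y values: 1, 18 (2 points).
  x = 10: rhs = 14, matching y values: none (0 points).
  x = 11: rhs = 11, matching y values: 7, 12 (2 points).
  x = 12: rhs = 17, matching y values: 6, 13 (2 points).
  x = 13: rhs = 0, matching y values: 0 (1 points).
  x = 14: rhs = 4, matching y values: 2, 17 (2 points).
  x = 15: rhs = 16, matching y values: 4, 15 (2 points).
  x = 16: rhs = 4, matching y values: 2, 17 (2 points).
  x = 17: rhs = 12, matching y values: none (0 points).
  x = 18: rhs = 8, matching y values: none (0 points).
Total affine count: 25.
Full point count |E(F_19)| = 25 + 1 = 26.
Hasse bound: |26 − (19+1)| = |6| = 6 ≤ 2√19 ≈ 8.7178 ✓.


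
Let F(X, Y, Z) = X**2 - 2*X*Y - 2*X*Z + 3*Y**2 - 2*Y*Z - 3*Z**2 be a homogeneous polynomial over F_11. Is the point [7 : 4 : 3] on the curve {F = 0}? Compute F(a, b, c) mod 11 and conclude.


F(7,4,3) ≡ 3 (mod 11); P is NOT on the curve.

Evaluate F(7, 4, 3) term-by-term (mod 11).
  X**2 ↦ 1·49·1·1 = 49
  -2*X*Y ↦ -2·7·4·1 = -56
  -2*X*Z ↦ -2·7·1·3 = -42
  3*Y**2 ↦ 3·1·16·1 = 48
  -2*Y*Z ↦ -2·1·4·3 = -24
  -3*Z**2 ↦ -3·1·1·9 = -27
Sum: F(7, 4, 3) = (49) + (-56) + (-42) + (48) + (-24) + (-27) = -52.
Reducing mod 11: -52 ≡ 3 (mod 11).
Since F(a, b, c) ≡ 3 ≠ 0 (mod 11), P does NOT lie on the curve.


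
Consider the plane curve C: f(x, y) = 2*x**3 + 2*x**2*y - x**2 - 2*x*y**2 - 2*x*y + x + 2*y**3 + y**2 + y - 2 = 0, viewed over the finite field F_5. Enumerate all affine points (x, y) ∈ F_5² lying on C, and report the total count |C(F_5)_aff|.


Affine F_5-points: {(0, 2), (1, 0), (4, 3), (4, 4)}; count = 4.

For each of the 25 pairs (x, y) ∈ F_5², evaluate f(x, y) mod 5. Record the zeros.
  x = 0: [0↦3, 1↦2, 2↦0, 3↦4, 4↦1]  zeros at y ∈ {2}
  x = 1: [0↦0, 1↦2, 2↦4, 3↦3, 4↦1]  zeros at y ∈ {0}
  x = 2: [0↦2, 1↦1, 2↦1, 3↦4, 4↦2]  zeros at y ∈ ∅
  x = 3: [0↦1, 1↦1, 2↦3, 3↦4, 4↦1]  zeros at y ∈ ∅
  x = 4: [0↦4, 1↦4, 2↦2, 3↦0, 4↦0]  zeros at y ∈ {3, 4}
Collecting zeros: affine points = {(0, 2), (1, 0), (4, 3), (4, 4)}.
Total count |C(F_5)_aff| = 4.


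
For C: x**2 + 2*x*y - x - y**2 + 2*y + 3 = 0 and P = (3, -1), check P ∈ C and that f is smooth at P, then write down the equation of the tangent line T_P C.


Tangent line at P: 3*x + 10*y + 1 = 0.

Step 1: f(3, -1) = 0, so P lies on C.
Step 2: partial derivatives
  f_x(x, y) = 2*x + 2*y - 1, f_y(x, y) = 2*x - 2*y + 2.
  f_x(P) = 3, f_y(P) = 10 (gradient nonzero, so P is smooth).
Step 3: tangent line at P: 3·(x − 3) + 10·(y − -1) = 0.
Expanding: 3*x + 10*y + 1 = 0.


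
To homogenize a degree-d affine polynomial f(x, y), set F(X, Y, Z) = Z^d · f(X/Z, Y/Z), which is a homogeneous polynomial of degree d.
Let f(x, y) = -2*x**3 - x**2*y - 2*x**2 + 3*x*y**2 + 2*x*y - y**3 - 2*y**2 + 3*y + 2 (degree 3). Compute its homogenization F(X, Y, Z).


F(X, Y, Z) = -2*X**3 - X**2*Y - 2*X**2*Z + 3*X*Y**2 + 2*X*Y*Z - Y**3 - 2*Y**2*Z + 3*Y*Z**2 + 2*Z**3

deg(f) = 3.
Substitute x = X/Z, y = Y/Z into f, then multiply by Z^3.
  monomial -2·x^3·y^0 ↦ -2·X^3·Y^0·Z^0.
  monomial -1·x^2·y^1 ↦ -1·X^2·Y^1·Z^0.
  monomial -2·x^2·y^0 ↦ -2·X^2·Y^0·Z^1.
  monomial 3·x^1·y^2 ↦ 3·X^1·Y^2·Z^0.
  monomial 2·x^1·y^1 ↦ 2·X^1·Y^1·Z^1.
  monomial -1·x^0·y^3 ↦ -1·X^0·Y^3·Z^0.
  monomial -2·x^0·y^2 ↦ -2·X^0·Y^2·Z^1.
  monomial 3·x^0·y^1 ↦ 3·X^0·Y^1·Z^2.
  monomial 2·x^0·y^0 ↦ 2·X^0·Y^0·Z^3.
Collecting: F(X, Y, Z) = -2*X**3 - X**2*Y - 2*X**2*Z + 3*X*Y**2 + 2*X*Y*Z - Y**3 - 2*Y**2*Z + 3*Y*Z**2 + 2*Z**3.


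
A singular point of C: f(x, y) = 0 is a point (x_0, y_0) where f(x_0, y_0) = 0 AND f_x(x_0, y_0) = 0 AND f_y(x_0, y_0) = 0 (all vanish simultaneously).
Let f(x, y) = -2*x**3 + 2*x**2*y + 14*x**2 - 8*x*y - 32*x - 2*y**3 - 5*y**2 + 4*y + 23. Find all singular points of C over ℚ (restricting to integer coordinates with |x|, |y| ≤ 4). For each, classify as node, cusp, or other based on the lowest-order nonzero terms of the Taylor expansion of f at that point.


Singular points: {(2, -1)}; classification: cusp.

Compute partial derivatives:
  f_x = -6*x**2 + 4*x*y + 28*x - 8*y - 32.
  f_y = 2*x**2 - 8*x - 6*y**2 - 10*y + 4.
Scan x_0 ∈ {−4, ..., 4}. For each x_0, f_y(x_0, y) is a polynomial in y; find its integer roots y ∈ {−4, ..., 4}, then test f_x and f at those candidates.
  x = -4: f_y(-4, y) = -6*y**2 - 10*y + 68; no integer root y with |y| ≤ 4.
  x = -3: f_y(-3, y) = -6*y**2 - 10*y + 46; no integer root y with |y| ≤ 4.
  x = -2: f_y(-2, y) = -6*y**2 - 10*y + 28; no integer root y with |y| ≤ 4.
  x = -1: f_y(-1, y) = -6*y**2 - 10*y + 14; no integer root y with |y| ≤ 4.
  x = 0: f_y(0, y) = -6*y**2 - 10*y + 4; vanishes at y ∈ {-2}. (0, -2): f_x = -16 ≠ 0.
  x = 1: f_y(1, y) = -6*y**2 - 10*y - 2; no integer root y with |y| ≤ 4.
  x = 2: f_y(2, y) = -6*y**2 - 10*y - 4; vanishes at y ∈ {-1}. (2, -1): f_x = 0, f = 0 — SINGULAR.
  x = 3: f_y(3, y) = -6*y**2 - 10*y - 2; no integer root y with |y| ≤ 4.
  x = 4: f_y(4, y) = -6*y**2 - 10*y + 4; vanishes at y ∈ {-2}. (4, -2): f_x = -32 ≠ 0.
Only singular point on the grid: (2, -1).
Classify: substitute x = 2 + u, y = -1 + v and expand: f = -2*u**3 + 2*u**2*v - 2*v**3 + v**2.
No constant or linear terms (consistent with a singular point). Quadratic part: v**2. Cubic part: -2*u**3 + 2*u**2*v - 2*v**3.
The quadratic part v**2 is a perfect square, so there is a single (double) tangent line v = 0, i.e. y = -1. Restricting the cubic part to that line (v = 0) leaves -2*u**3 ≠ 0, so f is not divisible by v and the branch is v² ≈ 2*u**3 to lowest order — this is a cusp.
Classification: cusp.


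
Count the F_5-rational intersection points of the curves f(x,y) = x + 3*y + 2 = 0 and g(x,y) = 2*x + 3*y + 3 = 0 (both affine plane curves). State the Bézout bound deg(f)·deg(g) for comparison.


Common zeros: {(4, 3)}; count = 1; Bézout bound = 1.

deg(f) = 1, deg(g) = 1, so Bézout bound = 1.
Scan x ∈ F_5. For each x, list the y ∈ F_5 with f(x, y) ≡ 0 and those with g(x, y) ≡ 0 (mod 5); the common zeros in that column are the intersection.
  x = 0: f ≡ 0 at y ∈ {1}; g ≡ 0 at y ∈ {4}; common: ∅.
  x = 1: f ≡ 0 at y ∈ {4}; g ≡ 0 at y ∈ {0}; common: ∅.
  x = 2: f ≡ 0 at y ∈ {2}; g ≡ 0 at y ∈ {1}; common: ∅.
  x = 3: f ≡ 0 at y ∈ {0}; g ≡ 0 at y ∈ {2}; common: ∅.
  x = 4: f ≡ 0 at y ∈ {3}; g ≡ 0 at y ∈ {3}; common: {3}.
Collecting: common zeros = {(4, 3)}, so the count is 1.
Comparison with the Bézout bound: 1 ≤ 1 = deg(f)·deg(g), as expected for curves with no common component (the bound is attained).


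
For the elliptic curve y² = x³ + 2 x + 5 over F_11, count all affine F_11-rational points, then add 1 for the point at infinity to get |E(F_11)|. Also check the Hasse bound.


Affine points = {(0, 4), (0, 7), (3, 4), (3, 7), (4, 0), (8, 4), (8, 7), (9, 2), (9, 9)}; affine count = 9; |E(F_11)| = 10.

Discriminant check: Δ ∝ 4a³ + 27b² = 4·2³ + 27·5² = 4·8 + 27·25 ≡ 3 (mod 11). Nonzero ⇒ E is nonsingular.
For each x ∈ F_11, compute rhs = x³ + 2·x + 5 mod 11, then count y ∈ F_11 with y² ≡ rhs.
  x = 0: rhs = 5, matching y values: 4, 7 (2 points).
  x = 1: rhs = 8, matching y values: none (0 points).
  x = 2: rhs = 6, matching y values: none (0 points).
  x = 3: rhs = 5, matching y values: 4, 7 (2 points).
  x = 4: rhs = 0, matching y values: 0 (1 points).
  x = 5: rhs = 8, matching y values: none (0 points).
  x = 6: rhs = 2, matching y values: none (0 points).
  x = 7: rhs = 10, matching y values: none (0 points).
  x = 8: rhs = 5, matching y values: 4, 7 (2 points).
  x = 9: rhs = 4, matching y values: 2, 9 (2 points).
  x = 10: rhs = 2, matching y values: none (0 points).
Total affine count: 9.
Full point count |E(F_11)| = 9 + 1 = 10.
Hasse bound: |10 − (11+1)| = |-2| = 2 ≤ 2√11 ≈ 6.6332 ✓.


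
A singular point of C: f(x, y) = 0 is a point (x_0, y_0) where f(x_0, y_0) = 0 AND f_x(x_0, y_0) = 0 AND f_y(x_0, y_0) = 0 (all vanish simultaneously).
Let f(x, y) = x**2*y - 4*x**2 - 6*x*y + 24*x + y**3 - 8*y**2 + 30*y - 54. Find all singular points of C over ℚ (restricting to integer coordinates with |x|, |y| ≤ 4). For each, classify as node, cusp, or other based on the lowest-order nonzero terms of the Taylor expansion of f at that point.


Singular points: {(3, 3)}; classification: node.

Compute partial derivatives:
  f_x = 2*x*y - 8*x - 6*y + 24.
  f_y = x**2 - 6*x + 3*y**2 - 16*y + 30.
Scan x_0 ∈ {−4, ..., 4}. For each x_0, f_y(x_0, y) is a polynomial in y; find its integer roots y ∈ {−4, ..., 4}, then test f_x and f at those candidates.
  x = -4: f_y(-4, y) = 3*y**2 - 16*y + 70; no integer root y with |y| ≤ 4.
  x = -3: f_y(-3, y) = 3*y**2 - 16*y + 57; no integer root y with |y| ≤ 4.
  x = -2: f_y(-2, y) = 3*y**2 - 16*y + 46; no integer root y with |y| ≤ 4.
  x = -1: f_y(-1, y) = 3*y**2 - 16*y + 37; no integer root y with |y| ≤ 4.
  x = 0: f_y(0, y) = 3*y**2 - 16*y + 30; no integer root y with |y| ≤ 4.
  x = 1: f_y(1, y) = 3*y**2 - 16*y + 25; no integer root y with |y| ≤ 4.
  x = 2: f_y(2, y) = 3*y**2 - 16*y + 22; no integer root y with |y| ≤ 4.
  x = 3: f_y(3, y) = 3*y**2 - 16*y + 21; vanishes at y ∈ {3}. (3, 3): f_x = 0, f = 0 — SINGULAR.
  x = 4: f_y(4, y) = 3*y**2 - 16*y + 22; no integer root y with |y| ≤ 4.
Only singular point on the grid: (3, 3).
Classify: substitute x = 3 + u, y = 3 + v and expand: f = u**2*v - u**2 + v**3 + v**2.
No constant or linear terms (consistent with a singular point). Quadratic part: -u**2 + v**2. Cubic part: u**2*v + v**3.
The quadratic part v**2 - u**2 = (v − u)(v + u) splits into two distinct linear factors, so there are two distinct tangent lines y − 3 = ±(x − 3) — this is a node (ordinary double point).
Classification: node.


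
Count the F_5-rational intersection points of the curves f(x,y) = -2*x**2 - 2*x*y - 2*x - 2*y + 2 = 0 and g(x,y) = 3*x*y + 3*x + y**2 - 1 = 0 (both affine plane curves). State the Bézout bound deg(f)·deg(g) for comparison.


Common zeros: {(0, 1), (2, 0)}; count = 2; Bézout bound = 4.

deg(f) = 2, deg(g) = 2, so Bézout bound = 4.
Scan x ∈ F_5. For each x, list the y ∈ F_5 with f(x, y) ≡ 0 and those with g(x, y) ≡ 0 (mod 5); the common zeros in that column are the intersection.
  x = 0: f ≡ 0 at y ∈ {1}; g ≡ 0 at y ∈ {1, 4}; common: {1}.
  x = 1: f ≡ 0 at y ∈ {2}; g ≡ 0 at y ∈ {3, 4}; common: ∅.
  x = 2: f ≡ 0 at y ∈ {0}; g ≡ 0 at y ∈ {0, 4}; common: {0}.
  x = 3: f ≡ 0 at y ∈ {1}; g ≡ 0 at y ∈ {2, 4}; common: ∅.
  x = 4: f ≡ 0 at y ∈ ∅; g ≡ 0 at y ∈ {4}; common: ∅.
Collecting: common zeros = {(0, 1), (2, 0)}, so the count is 2.
Comparison with the Bézout bound: 2 ≤ 4 = deg(f)·deg(g), as expected for curves with no common component (the affine F_5-count falls short of the bound because intersections may lie at infinity, over extension fields, or carry multiplicity).


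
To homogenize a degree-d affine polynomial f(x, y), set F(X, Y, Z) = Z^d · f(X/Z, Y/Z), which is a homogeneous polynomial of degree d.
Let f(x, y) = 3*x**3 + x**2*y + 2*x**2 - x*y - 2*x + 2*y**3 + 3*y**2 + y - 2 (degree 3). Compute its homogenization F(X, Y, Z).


F(X, Y, Z) = 3*X**3 + X**2*Y + 2*X**2*Z - X*Y*Z - 2*X*Z**2 + 2*Y**3 + 3*Y**2*Z + Y*Z**2 - 2*Z**3

deg(f) = 3.
Substitute x = X/Z, y = Y/Z into f, then multiply by Z^3.
  monomial 3·x^3·y^0 ↦ 3·X^3·Y^0·Z^0.
  monomial 1·x^2·y^1 ↦ 1·X^2·Y^1·Z^0.
  monomial 2·x^2·y^0 ↦ 2·X^2·Y^0·Z^1.
  monomial -1·x^1·y^1 ↦ -1·X^1·Y^1·Z^1.
  monomial -2·x^1·y^0 ↦ -2·X^1·Y^0·Z^2.
  monomial 2·x^0·y^3 ↦ 2·X^0·Y^3·Z^0.
  monomial 3·x^0·y^2 ↦ 3·X^0·Y^2·Z^1.
  monomial 1·x^0·y^1 ↦ 1·X^0·Y^1·Z^2.
  monomial -2·x^0·y^0 ↦ -2·X^0·Y^0·Z^3.
Collecting: F(X, Y, Z) = 3*X**3 + X**2*Y + 2*X**2*Z - X*Y*Z - 2*X*Z**2 + 2*Y**3 + 3*Y**2*Z + Y*Z**2 - 2*Z**3.


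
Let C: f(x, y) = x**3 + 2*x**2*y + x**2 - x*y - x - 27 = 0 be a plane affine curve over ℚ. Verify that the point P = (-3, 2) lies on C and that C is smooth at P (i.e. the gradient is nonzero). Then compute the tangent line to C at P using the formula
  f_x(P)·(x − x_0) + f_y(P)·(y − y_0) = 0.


Tangent line at P: -6*x + 21*y - 60 = 0.

Step 1: f(-3, 2) = 0, so P lies on C.
Step 2: partial derivatives
  f_x(x, y) = 3*x**2 + 4*x*y + 2*x - y - 1, f_y(x, y) = 2*x**2 - x.
  f_x(P) = -6, f_y(P) = 21 (gradient nonzero, so P is smooth).
Step 3: tangent line at P: -6·(x − -3) + 21·(y − 2) = 0.
Expanding: -6*x + 21*y - 60 = 0.


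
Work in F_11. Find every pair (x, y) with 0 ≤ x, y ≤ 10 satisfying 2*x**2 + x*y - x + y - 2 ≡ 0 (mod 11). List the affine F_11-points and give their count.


Affine F_11-points: {(0, 2), (1, 6), (2, 6), (3, 5), (4, 8), (5, 2), (6, 5), (7, 4), (8, 4), (9, 8)}; count = 10.

For each of the 121 pairs (x, y) ∈ F_11², evaluate f(x, y) mod 11. Record the zeros.
  x = 0: [0↦9, 1↦10, 2↦0, 3↦1, 4↦2, 5↦3, 6↦4, 7↦5, 8↦6, 9↦7, 10↦8]  zeros at y ∈ {2}
  x = 1: [0↦10, 1↦1, 2↦3, 3↦5, 4↦7, 5↦9, 6↦0, 7↦2, 8↦4, 9↦6, 10↦8]  zeros at y ∈ {6}
  x = 2: [0↦4, 1↦7, 2↦10, 3↦2, 4↦5, 5↦8, 6↦0, 7↦3, 8↦6, 9↦9, 10↦1]  zeros at y ∈ {6}
  x = 3: [0↦2, 1↦6, 2↦10, 3↦3, 4↦7, 5↦0, 6↦4, 7↦8, 8↦1, 9↦5, 10↦9]  zeros at y ∈ {5}
  x = 4: [0↦4, 1↦9, 2↦3, 3↦8, 4↦2, 5↦7, 6↦1, 7↦6, 8↦0, 9↦5, 10↦10]  zeros at y ∈ {8}
  x = 5: [0↦10, 1↦5, 2↦0, 3↦6, 4↦1, 5↦7, 6↦2, 7↦8, 8↦3, 9↦9, 10↦4]  zeros at y ∈ {2}
  x = 6: [0↦9, 1↦5, 2↦1, 3↦8, 4↦4, 5↦0, 6↦7, 7↦3, 8↦10, 9↦6, 10↦2]  zeros at y ∈ {5}
  x = 7: [0↦1, 1↦9, 2↦6, 3↦3, 4↦0, 5↦8, 6↦5, 7↦2, 8↦10, 9↦7, 10↦4]  zeros at y ∈ {4}
  x = 8: [0↦8, 1↦6, 2↦4, 3↦2, 4↦0, 5↦9, 6↦7, 7↦5, 8↦3, 9↦1, 10↦10]  zeros at y ∈ {4}
  x = 9: [0↦8, 1↦7, 2↦6, 3↦5, 4↦4, 5↦3, 6↦2, 7↦1, 8↦0, 9↦10, 10↦9]  zeros at y ∈ {8}
  x = 10: [0↦1, 1↦1, 2↦1, 3↦1, 4↦1, 5↦1, 6↦1, 7↦1, 8↦1, 9↦1, 10↦1]  zeros at y ∈ ∅
Collecting zeros: affine points = {(0, 2), (1, 6), (2, 6), (3, 5), (4, 8), (5, 2), (6, 5), (7, 4), (8, 4), (9, 8)}.
Total count |C(F_11)_aff| = 10.


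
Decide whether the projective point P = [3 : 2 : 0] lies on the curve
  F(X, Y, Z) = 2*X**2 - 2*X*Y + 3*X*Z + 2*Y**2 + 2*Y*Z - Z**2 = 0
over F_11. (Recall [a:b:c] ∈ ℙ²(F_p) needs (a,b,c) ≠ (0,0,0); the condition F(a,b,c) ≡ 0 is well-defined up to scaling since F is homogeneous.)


F(3,2,0) ≡ 3 (mod 11); P is NOT on the curve.

Evaluate F(3, 2, 0) term-by-term (mod 11).
  2*X**2 ↦ 2·9·1·1 = 18
  -2*X*Y ↦ -2·3·2·1 = -12
  3*X*Z ↦ 3·3·1·0 = 0
  2*Y**2 ↦ 2·1·4·1 = 8
  2*Y*Z ↦ 2·1·2·0 = 0
  -Z**2 ↦ -1·1·1·0 = 0
Sum: F(3, 2, 0) = (18) + (-12) + (0) + (8) + (0) + (0) = 14.
Reducing mod 11: 14 ≡ 3 (mod 11).
Since F(a, b, c) ≡ 3 ≠ 0 (mod 11), P does NOT lie on the curve.


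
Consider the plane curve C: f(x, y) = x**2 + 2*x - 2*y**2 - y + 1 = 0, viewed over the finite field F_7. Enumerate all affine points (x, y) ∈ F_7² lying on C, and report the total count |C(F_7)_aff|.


Affine F_7-points: {(0, 4), (0, 6), (5, 4), (5, 6), (6, 0), (6, 3)}; count = 6.

For each of the 49 pairs (x, y) ∈ F_7², evaluate f(x, y) mod 7. Record the zeros.
  x = 0: [0↦1, 1↦5, 2↦5, 3↦1, 4↦0, 5↦2, 6↦0]  zeros at y ∈ {4, 6}
  x = 1: [0↦4, 1↦1, 2↦1, 3↦4, 4↦3, 5↦5, 6↦3]  zeros at y ∈ ∅
  x = 2: [0↦2, 1↦6, 2↦6, 3↦2, 4↦1, 5↦3, 6↦1]  zeros at y ∈ ∅
  x = 3: [0↦2, 1↦6, 2↦6, 3↦2, 4↦1, 5↦3, 6↦1]  zeros at y ∈ ∅
  x = 4: [0↦4, 1↦1, 2↦1, 3↦4, 4↦3, 5↦5, 6↦3]  zeros at y ∈ ∅
  x = 5: [0↦1, 1↦5, 2↦5, 3↦1, 4↦0, 5↦2, 6↦0]  zeros at y ∈ {4, 6}
  x = 6: [0↦0, 1↦4, 2↦4, 3↦0, 4↦6, 5↦1, 6↦6]  zeros at y ∈ {0, 3}
Collecting zeros: affine points = {(0, 4), (0, 6), (5, 4), (5, 6), (6, 0), (6, 3)}.
Total count |C(F_7)_aff| = 6.


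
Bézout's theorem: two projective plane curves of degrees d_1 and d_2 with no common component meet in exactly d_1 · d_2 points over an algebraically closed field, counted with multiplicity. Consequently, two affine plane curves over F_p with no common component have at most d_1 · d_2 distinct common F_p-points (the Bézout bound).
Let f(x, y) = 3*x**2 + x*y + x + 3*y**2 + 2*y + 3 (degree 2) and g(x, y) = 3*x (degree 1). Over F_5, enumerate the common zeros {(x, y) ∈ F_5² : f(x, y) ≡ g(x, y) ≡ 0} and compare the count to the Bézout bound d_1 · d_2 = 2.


Common zeros: ∅; count = 0; Bézout bound = 2.

deg(f) = 2, deg(g) = 1, so Bézout bound = 2.
Scan x ∈ F_5. For each x, list the y ∈ F_5 with f(x, y) ≡ 0 and those with g(x, y) ≡ 0 (mod 5); the common zeros in that column are the intersection.
  x = 0: f ≡ 0 at y ∈ ∅; g ≡ 0 at y ∈ {0, 1, 2, 3, 4}; common: ∅.
  x = 1: f ≡ 0 at y ∈ {2}; g ≡ 0 at y ∈ ∅; common: ∅.
  x = 2: f ≡ 0 at y ∈ ∅; g ≡ 0 at y ∈ ∅; common: ∅.
  x = 3: f ≡ 0 at y ∈ {2, 3}; g ≡ 0 at y ∈ ∅; common: ∅.
  x = 4: f ≡ 0 at y ∈ {0, 3}; g ≡ 0 at y ∈ ∅; common: ∅.
Collecting: common zeros = ∅, so the count is 0.
Comparison with the Bézout bound: 0 ≤ 2 = deg(f)·deg(g), as expected for curves with no common component (the affine F_5-count falls short of the bound because intersections may lie at infinity, over extension fields, or carry multiplicity).


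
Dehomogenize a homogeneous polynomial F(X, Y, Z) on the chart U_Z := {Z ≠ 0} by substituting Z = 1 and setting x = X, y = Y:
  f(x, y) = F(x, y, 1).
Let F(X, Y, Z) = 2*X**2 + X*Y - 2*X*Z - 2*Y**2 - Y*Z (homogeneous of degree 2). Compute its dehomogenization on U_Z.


f(x, y) = 2*x**2 + x*y - 2*x - 2*y**2 - y

On U_Z we set Z = 1. Each monomial c·X^i·Y^j·Z^k in F becomes c·x^i·y^j·1^k = c·x^i·y^j.
Substituting Z = 1: F(X, Y, 1) = 2*x**2 + x*y - 2*x - 2*y**2 - y.
Note: deg(f) ≤ deg(F) = 2; strict inequality happens when F is divisible by Z (lost terms).


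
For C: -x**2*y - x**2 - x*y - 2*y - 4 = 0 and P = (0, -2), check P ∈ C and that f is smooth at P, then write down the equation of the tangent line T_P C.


Tangent line at P: 2*x - 2*y - 4 = 0.

Step 1: f(0, -2) = 0, so P lies on C.
Step 2: partial derivatives
  f_x(x, y) = -2*x*y - 2*x - y, f_y(x, y) = -x**2 - x - 2.
  f_x(P) = 2, f_y(P) = -2 (gradient nonzero, so P is smooth).
Step 3: tangent line at P: 2·(x − 0) + -2·(y − -2) = 0.
Expanding: 2*x - 2*y - 4 = 0.


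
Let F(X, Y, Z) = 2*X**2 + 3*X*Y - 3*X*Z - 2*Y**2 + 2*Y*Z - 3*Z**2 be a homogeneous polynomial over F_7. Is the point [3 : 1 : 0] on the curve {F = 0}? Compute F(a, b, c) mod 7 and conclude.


F(3,1,0) ≡ 4 (mod 7); P is NOT on the curve.

Evaluate F(3, 1, 0) term-by-term (mod 7).
  2*X**2 ↦ 2·9·1·1 = 18
  3*X*Y ↦ 3·3·1·1 = 9
  -3*X*Z ↦ -3·3·1·0 = 0
  -2*Y**2 ↦ -2·1·1·1 = -2
  2*Y*Z ↦ 2·1·1·0 = 0
  -3*Z**2 ↦ -3·1·1·0 = 0
Sum: F(3, 1, 0) = (18) + (9) + (0) + (-2) + (0) + (0) = 25.
Reducing mod 7: 25 ≡ 4 (mod 7).
Since F(a, b, c) ≡ 4 ≠ 0 (mod 7), P does NOT lie on the curve.


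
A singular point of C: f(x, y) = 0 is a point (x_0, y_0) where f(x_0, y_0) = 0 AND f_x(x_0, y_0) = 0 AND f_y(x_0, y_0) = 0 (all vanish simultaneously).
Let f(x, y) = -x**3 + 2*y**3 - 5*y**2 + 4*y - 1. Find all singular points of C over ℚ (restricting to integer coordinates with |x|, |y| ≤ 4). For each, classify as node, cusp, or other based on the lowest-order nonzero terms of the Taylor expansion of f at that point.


Singular points: {(0, 1)}; classification: cusp.

Compute partial derivatives:
  f_x = -3*x**2.
  f_y = 6*y**2 - 10*y + 4.
Scan x_0 ∈ {−4, ..., 4}. For each x_0, f_y(x_0, y) is a polynomial in y; find its integer roots y ∈ {−4, ..., 4}, then test f_x and f at those candidates.
  x = -4: f_y(-4, y) = 6*y**2 - 10*y + 4; vanishes at y ∈ {1}. (-4, 1): f_x = -48 ≠ 0.
  x = -3: f_y(-3, y) = 6*y**2 - 10*y + 4; vanishes at y ∈ {1}. (-3, 1): f_x = -27 ≠ 0.
  x = -2: f_y(-2, y) = 6*y**2 - 10*y + 4; vanishes at y ∈ {1}. (-2, 1): f_x = -12 ≠ 0.
  x = -1: f_y(-1, y) = 6*y**2 - 10*y + 4; vanishes at y ∈ {1}. (-1, 1): f_x = -3 ≠ 0.
  x = 0: f_y(0, y) = 6*y**2 - 10*y + 4; vanishes at y ∈ {1}. (0, 1): f_x = 0, f = 0 — SINGULAR.
  x = 1: f_y(1, y) = 6*y**2 - 10*y + 4; vanishes at y ∈ {1}. (1, 1): f_x = -3 ≠ 0.
  x = 2: f_y(2, y) = 6*y**2 - 10*y + 4; vanishes at y ∈ {1}. (2, 1): f_x = -12 ≠ 0.
  x = 3: f_y(3, y) = 6*y**2 - 10*y + 4; vanishes at y ∈ {1}. (3, 1): f_x = -27 ≠ 0.
  x = 4: f_y(4, y) = 6*y**2 - 10*y + 4; vanishes at y ∈ {1}. (4, 1): f_x = -48 ≠ 0.
Only singular point on the grid: (0, 1).
Classify: substitute x = 0 + u, y = 1 + v and expand: f = -u**3 + 2*v**3 + v**2.
No constant or linear terms (consistent with a singular point). Quadratic part: v**2. Cubic part: -u**3 + 2*v**3.
The quadratic part v**2 is a perfect square, so there is a single (double) tangent line v = 0, i.e. y = 1. Restricting the cubic part to that line (v = 0) leaves -u**3 ≠ 0, so f is not divisible by v and the branch is v² ≈ u**3 to lowest order — this is a cusp.
Classification: cusp.


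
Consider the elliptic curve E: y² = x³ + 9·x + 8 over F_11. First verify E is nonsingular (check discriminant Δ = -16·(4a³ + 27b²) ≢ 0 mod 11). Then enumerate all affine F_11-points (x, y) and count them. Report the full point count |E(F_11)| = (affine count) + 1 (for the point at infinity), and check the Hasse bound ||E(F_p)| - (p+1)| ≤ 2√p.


Affine points = {(2, 1), (2, 10), (4, 3), (4, 8), (6, 5), (6, 6), (8, 3), (8, 8), (9, 2), (9, 9), (10, 3), (10, 8)}; affine count = 12; |E(F_11)| = 13.

Discriminant check: Δ ∝ 4a³ + 27b² = 4·9³ + 27·8² = 4·729 + 27·64 ≡ 2 (mod 11). Nonzero ⇒ E is nonsingular.
For each x ∈ F_11, compute rhs = x³ + 9·x + 8 mod 11, then count y ∈ F_11 with y² ≡ rhs.
  x = 0: rhs = 8, matching y values: none (0 points).
  x = 1: rhs = 7, matching y values: none (0 points).
  x = 2: rhs = 1, matching y values: 1, 10 (2 points).
  x = 3: rhs = 7, matching y values: none (0 points).
  x = 4: rhs = 9, matching y values: 3, 8 (2 points).
  x = 5: rhs = 2, matching y values: none (0 points).
  x = 6: rhs = 3, matching y values: 5, 6 (2 points).
  x = 7: rhs = 7, matching y values: none (0 points).
  x = 8: rhs = 9, matching y values: 3, 8 (2 points).
  x = 9: rhs = 4, matching y values: 2, 9 (2 points).
  x = 10: rhs = 9, matching y values: 3, 8 (2 points).
Total affine count: 12.
Full point count |E(F_11)| = 12 + 1 = 13.
Hasse bound: |13 − (11+1)| = |1| = 1 ≤ 2√11 ≈ 6.6332 ✓.


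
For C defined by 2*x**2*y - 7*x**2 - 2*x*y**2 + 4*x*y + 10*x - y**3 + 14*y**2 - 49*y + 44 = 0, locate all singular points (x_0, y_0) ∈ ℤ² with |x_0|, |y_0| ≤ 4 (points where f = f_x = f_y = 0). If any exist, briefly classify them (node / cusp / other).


Singular points: {(2, 3)}; classification: node.

Compute partial derivatives:
  f_x = 4*x*y - 14*x - 2*y**2 + 4*y + 10.
  f_y = 2*x**2 - 4*x*y + 4*x - 3*y**2 + 28*y - 49.
Scan x_0 ∈ {−4, ..., 4}. For each x_0, f_y(x_0, y) is a polynomial in y; find its integer roots y ∈ {−4, ..., 4}, then test f_x and f at those candidates.
  x = -4: f_y(-4, y) = -3*y**2 + 44*y - 33; no integer root y with |y| ≤ 4.
  x = -3: f_y(-3, y) = -3*y**2 + 40*y - 43; no integer root y with |y| ≤ 4.
  x = -2: f_y(-2, y) = -3*y**2 + 36*y - 49; no integer root y with |y| ≤ 4.
  x = -1: f_y(-1, y) = -3*y**2 + 32*y - 51; no integer root y with |y| ≤ 4.
  x = 0: f_y(0, y) = -3*y**2 + 28*y - 49; no integer root y with |y| ≤ 4.
  x = 1: f_y(1, y) = -3*y**2 + 24*y - 43; no integer root y with |y| ≤ 4.
  x = 2: f_y(2, y) = -3*y**2 + 20*y - 33; vanishes at y ∈ {3}. (2, 3): f_x = 0, f = 0 — SINGULAR.
  x = 3: f_y(3, y) = -3*y**2 + 16*y - 19; no integer root y with |y| ≤ 4.
  x = 4: f_y(4, y) = -3*y**2 + 12*y - 1; no integer root y with |y| ≤ 4.
Only singular point on the grid: (2, 3).
Classify: substitute x = 2 + u, y = 3 + v and expand: f = 2*u**2*v - u**2 - 2*u*v**2 - v**3 + v**2.
No constant or linear terms (consistent with a singular point). Quadratic part: -u**2 + v**2. Cubic part: 2*u**2*v - 2*u*v**2 - v**3.
The quadratic part v**2 - u**2 = (v − u)(v + u) splits into two distinct linear factors, so there are two distinct tangent lines y − 3 = ±(x − 2) — this is a node (ordinary double point).
Classification: node.


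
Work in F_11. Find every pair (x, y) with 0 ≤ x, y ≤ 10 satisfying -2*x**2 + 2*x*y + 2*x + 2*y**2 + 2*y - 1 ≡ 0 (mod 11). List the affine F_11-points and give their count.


Affine F_11-points: {(0, 2), (0, 8), (3, 2), (3, 5), (4, 7), (4, 10), (7, 4), (7, 10), (9, 4), (9, 8)}; count = 10.

For each of the 121 pairs (x, y) ∈ F_11², evaluate f(x, y) mod 11. Record the zeros.
  x = 0: [0↦10, 1↦3, 2↦0, 3↦1, 4↦6, 5↦4, 6↦6, 7↦1, 8↦0, 9↦3, 10↦10]  zeros at y ∈ {2, 8}
  x = 1: [0↦10, 1↦5, 2↦4, 3↦7, 4↦3, 5↦3, 6↦7, 7↦4, 8↦5, 9↦10, 10↦8]  zeros at y ∈ ∅
  x = 2: [0↦6, 1↦3, 2↦4, 3↦9, 4↦7, 5↦9, 6↦4, 7↦3, 8↦6, 9↦2, 10↦2]  zeros at y ∈ ∅
  x = 3: [0↦9, 1↦8, 2↦0, 3↦7, 4↦7, 5↦0, 6↦8, 7↦9, 8↦3, 9↦1, 10↦3]  zeros at y ∈ {2, 5}
  x = 4: [0↦8, 1↦9, 2↦3, 3↦1, 4↦3, 5↦9, 6↦8, 7↦0, 8↦7, 9↦7, 10↦0]  zeros at y ∈ {7, 10}
  x = 5: [0↦3, 1↦6, 2↦2, 3↦2, 4↦6, 5↦3, 6↦4, 7↦9, 8↦7, 9↦9, 10↦4]  zeros at y ∈ ∅
  x = 6: [0↦5, 1↦10, 2↦8, 3↦10, 4↦5, 5↦4, 6↦7, 7↦3, 8↦3, 9↦7, 10↦4]  zeros at y ∈ ∅
  x = 7: [0↦3, 1↦10, 2↦10, 3↦3, 4↦0, 5↦1, 6↦6, 7↦4, 8↦6, 9↦1, 10↦0]  zeros at y ∈ {4, 10}
  x = 8: [0↦8, 1↦6, 2↦8, 3↦3, 4↦2, 5↦5, 6↦1, 7↦1, 8↦5, 9↦2, 10↦3]  zeros at y ∈ ∅
  x = 9: [0↦9, 1↦9, 2↦2, 3↦10, 4↦0, 5↦5, 6↦3, 7↦5, 8↦0, 9↦10, 10↦2]  zeros at y ∈ {4, 8}
  x = 10: [0↦6, 1↦8, 2↦3, 3↦2, 4↦5, 5↦1, 6↦1, 7↦5, 8↦2, 9↦3, 10↦8]  zeros at y ∈ ∅
Collecting zeros: affine points = {(0, 2), (0, 8), (3, 2), (3, 5), (4, 7), (4, 10), (7, 4), (7, 10), (9, 4), (9, 8)}.
Total count |C(F_11)_aff| = 10.


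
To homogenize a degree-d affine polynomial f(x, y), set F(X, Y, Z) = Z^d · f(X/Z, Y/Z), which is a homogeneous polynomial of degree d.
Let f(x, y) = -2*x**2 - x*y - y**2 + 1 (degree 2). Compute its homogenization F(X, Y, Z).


F(X, Y, Z) = -2*X**2 - X*Y - Y**2 + Z**2

deg(f) = 2.
Substitute x = X/Z, y = Y/Z into f, then multiply by Z^2.
  monomial -2·x^2·y^0 ↦ -2·X^2·Y^0·Z^0.
  monomial -1·x^1·y^1 ↦ -1·X^1·Y^1·Z^0.
  monomial -1·x^0·y^2 ↦ -1·X^0·Y^2·Z^0.
  monomial 1·x^0·y^0 ↦ 1·X^0·Y^0·Z^2.
Collecting: F(X, Y, Z) = -2*X**2 - X*Y - Y**2 + Z**2.


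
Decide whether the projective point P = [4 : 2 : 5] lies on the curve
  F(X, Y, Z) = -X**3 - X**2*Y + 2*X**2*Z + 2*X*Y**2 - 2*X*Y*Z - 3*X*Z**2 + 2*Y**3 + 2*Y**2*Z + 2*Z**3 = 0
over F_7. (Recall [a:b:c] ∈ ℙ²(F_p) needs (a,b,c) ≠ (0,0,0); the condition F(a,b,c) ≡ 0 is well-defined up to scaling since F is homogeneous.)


F(4,2,5) ≡ 1 (mod 7); P is NOT on the curve.

Evaluate F(4, 2, 5) term-by-term (mod 7).
  -X**3 ↦ -1·64·1·1 = -64
  -X**2*Y ↦ -1·16·2·1 = -32
  2*X**2*Z ↦ 2·16·1·5 = 160
  2*X*Y**2 ↦ 2·4·4·1 = 32
  -2*X*Y*Z ↦ -2·4·2·5 = -80
  -3*X*Z**2 ↦ -3·4·1·25 = -300
  2*Y**3 ↦ 2·1·8·1 = 16
  2*Y**2*Z ↦ 2·1·4·5 = 40
  2*Z**3 ↦ 2·1·1·125 = 250
Sum: F(4, 2, 5) = (-64) + (-32) + (160) + (32) + (-80) + (-300) + (16) + (40) + (250) = 22.
Reducing mod 7: 22 ≡ 1 (mod 7).
Since F(a, b, c) ≡ 1 ≠ 0 (mod 7), P does NOT lie on the curve.
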